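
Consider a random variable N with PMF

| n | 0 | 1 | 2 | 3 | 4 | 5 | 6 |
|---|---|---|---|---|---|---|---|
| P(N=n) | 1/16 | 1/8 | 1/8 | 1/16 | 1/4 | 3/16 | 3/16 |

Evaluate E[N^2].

E[N^2] = Σ n^2·P(N=n)
 = 0·1/16 + 1·1/8 + 4·1/8 + 9·1/16 + 16·1/4 + 25·3/16 + 36·3/16
 = 0 + 1/8 + 1/2 + 9/16 + 4 + 75/16 + 27/4
 = 133/8

16.625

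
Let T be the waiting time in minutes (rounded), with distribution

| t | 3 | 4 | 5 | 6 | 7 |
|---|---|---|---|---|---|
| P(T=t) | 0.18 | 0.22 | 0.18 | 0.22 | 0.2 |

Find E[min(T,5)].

4.42

E[min(T,5)] = Σ min(t,5)·P(T=t)
 = 3·0.18 + 4·0.22 + 5·0.18 + 5·0.22 + 5·0.2
 = 0.54 + 0.88 + 0.9 + 1.1 + 1
 = 4.42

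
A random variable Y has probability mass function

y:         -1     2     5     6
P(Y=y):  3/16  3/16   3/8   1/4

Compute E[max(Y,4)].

E[max(Y,4)] = Σ max(y,4)·P(Y=y)
 = 4·3/16 + 4·3/16 + 5·3/8 + 6·1/4
 = 3/4 + 3/4 + 15/8 + 3/2
 = 39/8

4.875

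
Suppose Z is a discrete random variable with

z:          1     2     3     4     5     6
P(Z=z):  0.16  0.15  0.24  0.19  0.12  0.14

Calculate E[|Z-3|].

1.32

E[|Z-3|] = Σ |z-3|·P(Z=z)
 = 2·0.16 + 1·0.15 + 0·0.24 + 1·0.19 + 2·0.12 + 3·0.14
 = 0.32 + 0.15 + 0 + 0.19 + 0.24 + 0.42
 = 1.32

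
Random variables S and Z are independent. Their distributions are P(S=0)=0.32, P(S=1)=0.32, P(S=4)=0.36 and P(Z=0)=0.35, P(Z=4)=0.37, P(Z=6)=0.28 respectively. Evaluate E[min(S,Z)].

1.144

E[min(S,Z)] = Σ_s Σ_z min(s,z) · P(S=s)P(Z=z)
 = 0·0.112 + 0·0.1184 + 0·0.0896 + 0·0.112 + 1·0.1184 + 1·0.0896 + 0·0.126 + 4·0.1332 + 4·0.1008
 = 0 + 0 + 0 + 0 + 0.1184 + 0.0896 + 0 + 0.5328 + 0.4032
 = 1.144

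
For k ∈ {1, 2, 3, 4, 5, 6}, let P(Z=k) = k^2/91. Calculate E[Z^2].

E[Z^2] = Σ z^2·P(Z=z)
 = 1·1/91 + 4·4/91 + 9·9/91 + 16·16/91 + 25·25/91 + 36·36/91
 = 1/91 + 16/91 + 81/91 + 256/91 + 625/91 + 1296/91
 = 25

25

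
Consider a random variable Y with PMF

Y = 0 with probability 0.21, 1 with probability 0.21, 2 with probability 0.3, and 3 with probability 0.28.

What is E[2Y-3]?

E[2Y-3] = Σ (2y-3)·P(Y=y)
 = (-3)·0.21 + (-1)·0.21 + 1·0.3 + 3·0.28
 = (-0.63) + (-0.21) + 0.3 + 0.84
 = 0.3

0.3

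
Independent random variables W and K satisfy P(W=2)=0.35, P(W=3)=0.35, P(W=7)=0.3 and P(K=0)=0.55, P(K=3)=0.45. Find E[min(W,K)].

E[min(W,K)] = Σ_w Σ_k min(w,k) · P(W=w)P(K=k)
 = 0·0.1925 + 2·0.1575 + 0·0.1925 + 3·0.1575 + 0·0.165 + 3·0.135
 = 0 + 0.315 + 0 + 0.4725 + 0 + 0.405
 = 1.1925

1.1925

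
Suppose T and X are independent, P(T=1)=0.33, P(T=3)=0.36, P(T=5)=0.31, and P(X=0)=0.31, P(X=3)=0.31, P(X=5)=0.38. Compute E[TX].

8.3768

E[TX] = Σ_t Σ_x tx · P(T=t)P(X=x)
 = 0·0.1023 + 3·0.1023 + 5·0.1254 + 0·0.1116 + 9·0.1116 + 15·0.1368 + 0·0.0961 + 15·0.0961 + 25·0.1178
 = 0 + 0.3069 + 0.627 + 0 + 1.0044 + 2.052 + 0 + 1.4415 + 2.945
 = 8.3768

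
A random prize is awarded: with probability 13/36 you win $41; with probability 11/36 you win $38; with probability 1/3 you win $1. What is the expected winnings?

26.75

E[payout] = 41·13/36 + 38·11/36 + 1·1/3
 = 533/36 + 209/18 + 1/3
 = 107/4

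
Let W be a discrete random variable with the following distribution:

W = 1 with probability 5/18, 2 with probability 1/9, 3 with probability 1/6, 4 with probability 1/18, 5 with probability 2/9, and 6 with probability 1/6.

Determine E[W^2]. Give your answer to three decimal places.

E[W^2] = Σ w^2·P(W=w)
 = 1·5/18 + 4·1/9 + 9·1/6 + 16·1/18 + 25·2/9 + 36·1/6
 = 5/18 + 4/9 + 3/2 + 8/9 + 50/9 + 6
 = 44/3

14.667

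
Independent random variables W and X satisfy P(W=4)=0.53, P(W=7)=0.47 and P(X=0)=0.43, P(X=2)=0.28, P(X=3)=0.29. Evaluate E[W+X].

6.84

E[W+X] = Σ_w Σ_x (w+x) · P(W=w)P(X=x)
 = 4·0.2279 + 6·0.1484 + 7·0.1537 + 7·0.2021 + 9·0.1316 + 10·0.1363
 = 0.9116 + 0.8904 + 1.0759 + 1.4147 + 1.1844 + 1.363
 = 6.84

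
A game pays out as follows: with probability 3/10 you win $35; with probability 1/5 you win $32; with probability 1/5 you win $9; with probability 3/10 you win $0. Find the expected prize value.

E[payout] = 35·3/10 + 32·1/5 + 9·1/5 + 0·3/10
 = 21/2 + 32/5 + 9/5 + 0
 = 187/10

18.7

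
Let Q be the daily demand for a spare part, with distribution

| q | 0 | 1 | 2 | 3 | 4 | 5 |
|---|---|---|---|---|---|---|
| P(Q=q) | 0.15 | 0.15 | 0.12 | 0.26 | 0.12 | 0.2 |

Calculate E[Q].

E[Q] = Σ q·P(Q=q)
 = 0·0.15 + 1·0.15 + 2·0.12 + 3·0.26 + 4·0.12 + 5·0.2
 = 0 + 0.15 + 0.24 + 0.78 + 0.48 + 1
 = 2.65

2.65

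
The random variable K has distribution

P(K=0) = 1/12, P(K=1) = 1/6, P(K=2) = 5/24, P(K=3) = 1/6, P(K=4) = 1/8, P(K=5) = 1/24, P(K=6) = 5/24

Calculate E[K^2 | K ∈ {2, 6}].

20

P(K ∈ {2, 6}) = 5/24 + 5/24 = 5/12.
E[K^2 | K ∈ {2, 6}] = [4·5/24 + 36·5/24] / (5/12)
 = 25/3 / (5/12)
 = 20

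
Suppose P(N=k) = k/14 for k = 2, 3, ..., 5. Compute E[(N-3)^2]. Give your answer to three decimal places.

E[(N-3)^2] = Σ (n-3)^2·P(N=n)
 = 1·1/7 + 0·3/14 + 1·2/7 + 4·5/14
 = 1/7 + 0 + 2/7 + 10/7
 = 13/7

1.857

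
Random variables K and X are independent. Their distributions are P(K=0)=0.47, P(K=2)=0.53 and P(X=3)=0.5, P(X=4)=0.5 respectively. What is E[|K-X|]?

E[|K-X|] = Σ_k Σ_x |k-x| · P(K=k)P(X=x)
 = 3·0.235 + 4·0.235 + 1·0.265 + 2·0.265
 = 0.705 + 0.94 + 0.265 + 0.53
 = 2.44

2.44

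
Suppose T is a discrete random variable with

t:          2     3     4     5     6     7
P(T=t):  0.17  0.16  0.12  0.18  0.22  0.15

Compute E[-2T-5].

E[-2T-5] = Σ (-2t-5)·P(T=t)
 = (-9)·0.17 + (-11)·0.16 + (-13)·0.12 + (-15)·0.18 + (-17)·0.22 + (-19)·0.15
 = (-1.53) + (-1.76) + (-1.56) + (-2.7) + (-3.74) + (-2.85)
 = -14.14

-14.14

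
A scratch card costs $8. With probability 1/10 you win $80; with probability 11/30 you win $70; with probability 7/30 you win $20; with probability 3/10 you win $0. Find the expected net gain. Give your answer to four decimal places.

E[payout] = 80·1/10 + 70·11/30 + 20·7/30 + 0·3/10
 = 8 + 77/3 + 14/3 + 0
 = 115/3
Net = 115/3 - 8 = 91/3

30.3333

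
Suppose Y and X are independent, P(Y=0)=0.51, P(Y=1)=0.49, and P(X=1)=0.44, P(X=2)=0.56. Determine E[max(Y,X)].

1.56

E[max(Y,X)] = Σ_y Σ_x max(y,x) · P(Y=y)P(X=x)
 = 1·0.2244 + 2·0.2856 + 1·0.2156 + 2·0.2744
 = 0.2244 + 0.5712 + 0.2156 + 0.5488
 = 1.56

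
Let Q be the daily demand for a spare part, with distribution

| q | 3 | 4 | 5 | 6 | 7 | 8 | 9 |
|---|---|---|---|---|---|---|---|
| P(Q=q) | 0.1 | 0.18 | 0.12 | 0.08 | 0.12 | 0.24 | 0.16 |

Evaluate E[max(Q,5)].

6.68

E[max(Q,5)] = Σ max(q,5)·P(Q=q)
 = 5·0.1 + 5·0.18 + 5·0.12 + 6·0.08 + 7·0.12 + 8·0.24 + 9·0.16
 = 0.5 + 0.9 + 0.6 + 0.48 + 0.84 + 1.92 + 1.44
 = 6.68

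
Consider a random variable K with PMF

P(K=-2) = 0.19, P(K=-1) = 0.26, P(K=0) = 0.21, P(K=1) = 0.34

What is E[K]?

-0.3

E[K] = Σ k·P(K=k)
 = (-2)·0.19 + (-1)·0.26 + 0·0.21 + 1·0.34
 = (-0.38) + (-0.26) + 0 + 0.34
 = -0.3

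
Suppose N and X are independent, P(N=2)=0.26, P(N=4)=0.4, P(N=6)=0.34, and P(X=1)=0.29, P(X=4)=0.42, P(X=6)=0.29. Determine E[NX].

E[NX] = Σ_n Σ_x nx · P(N=n)P(X=x)
 = 2·0.0754 + 8·0.1092 + 12·0.0754 + 4·0.116 + 16·0.168 + 24·0.116 + 6·0.0986 + 24·0.1428 + 36·0.0986
 = 0.1508 + 0.8736 + 0.9048 + 0.464 + 2.688 + 2.784 + 0.5916 + 3.4272 + 3.5496
 = 15.4336

15.4336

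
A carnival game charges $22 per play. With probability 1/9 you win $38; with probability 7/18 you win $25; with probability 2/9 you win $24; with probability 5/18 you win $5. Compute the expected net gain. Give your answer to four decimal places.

-1.3333

E[payout] = 38·1/9 + 25·7/18 + 24·2/9 + 5·5/18
 = 38/9 + 175/18 + 16/3 + 25/18
 = 62/3
Net = 62/3 - 22 = -4/3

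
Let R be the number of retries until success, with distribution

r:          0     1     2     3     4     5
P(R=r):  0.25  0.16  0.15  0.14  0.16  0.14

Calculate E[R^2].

E[R^2] = Σ r^2·P(R=r)
 = 0·0.25 + 1·0.16 + 4·0.15 + 9·0.14 + 16·0.16 + 25·0.14
 = 0 + 0.16 + 0.6 + 1.26 + 2.56 + 3.5
 = 8.08

8.08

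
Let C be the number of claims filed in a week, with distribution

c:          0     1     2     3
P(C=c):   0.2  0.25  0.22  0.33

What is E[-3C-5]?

E[-3C-5] = Σ (-3c-5)·P(C=c)
 = (-5)·0.2 + (-8)·0.25 + (-11)·0.22 + (-14)·0.33
 = (-1) + (-2) + (-2.42) + (-4.62)
 = -10.04

-10.04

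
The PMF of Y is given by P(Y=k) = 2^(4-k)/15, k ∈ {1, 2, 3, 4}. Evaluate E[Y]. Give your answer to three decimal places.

1.733

E[Y] = Σ y·P(Y=y)
 = 1·8/15 + 2·4/15 + 3·2/15 + 4·1/15
 = 8/15 + 8/15 + 2/5 + 4/15
 = 26/15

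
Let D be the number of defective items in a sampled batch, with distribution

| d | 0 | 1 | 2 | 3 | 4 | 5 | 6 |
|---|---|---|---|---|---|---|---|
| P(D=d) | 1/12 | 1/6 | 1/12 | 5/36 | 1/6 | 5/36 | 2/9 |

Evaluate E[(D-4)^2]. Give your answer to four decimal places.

E[(D-4)^2] = Σ (d-4)^2·P(D=d)
 = 16·1/12 + 9·1/6 + 4·1/12 + 1·5/36 + 0·1/6 + 1·5/36 + 4·2/9
 = 4/3 + 3/2 + 1/3 + 5/36 + 0 + 5/36 + 8/9
 = 13/3

4.3333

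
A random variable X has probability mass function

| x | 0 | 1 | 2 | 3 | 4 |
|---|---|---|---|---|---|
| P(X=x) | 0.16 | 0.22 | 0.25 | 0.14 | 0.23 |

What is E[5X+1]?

11.3

E[5X+1] = Σ (5x+1)·P(X=x)
 = 1·0.16 + 6·0.22 + 11·0.25 + 16·0.14 + 21·0.23
 = 0.16 + 1.32 + 2.75 + 2.24 + 4.83
 = 11.3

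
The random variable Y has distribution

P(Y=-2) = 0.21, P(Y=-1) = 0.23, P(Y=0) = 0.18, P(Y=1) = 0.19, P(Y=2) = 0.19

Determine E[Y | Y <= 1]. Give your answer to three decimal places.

-0.568

P(Y <= 1) = 0.21 + 0.23 + 0.18 + 0.19 = 0.81.
E[Y | Y <= 1] = [(-2)·0.21 + (-1)·0.23 + 0·0.18 + 1·0.19] / 0.81
 = -0.46 / 0.81
 = -46/81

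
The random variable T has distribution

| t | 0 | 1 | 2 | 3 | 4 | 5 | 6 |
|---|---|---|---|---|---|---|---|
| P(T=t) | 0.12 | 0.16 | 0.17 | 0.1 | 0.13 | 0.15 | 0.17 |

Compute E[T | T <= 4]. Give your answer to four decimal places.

P(T <= 4) = 0.12 + 0.16 + 0.17 + 0.1 + 0.13 = 0.68.
E[T | T <= 4] = [0·0.12 + 1·0.16 + 2·0.17 + 3·0.1 + 4·0.13] / 0.68
 = 1.32 / 0.68
 = 33/17

1.9412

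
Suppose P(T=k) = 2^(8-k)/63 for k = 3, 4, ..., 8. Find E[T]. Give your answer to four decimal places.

3.9048

E[T] = Σ t·P(T=t)
 = 3·32/63 + 4·16/63 + 5·8/63 + 6·4/63 + 7·2/63 + 8·1/63
 = 32/21 + 64/63 + 40/63 + 8/21 + 2/9 + 8/63
 = 82/21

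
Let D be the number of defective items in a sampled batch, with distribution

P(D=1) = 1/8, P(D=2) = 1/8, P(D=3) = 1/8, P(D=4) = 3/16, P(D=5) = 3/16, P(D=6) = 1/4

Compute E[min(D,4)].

E[min(D,4)] = Σ min(d,4)·P(D=d)
 = 1·1/8 + 2·1/8 + 3·1/8 + 4·3/16 + 4·3/16 + 4·1/4
 = 1/8 + 1/4 + 3/8 + 3/4 + 3/4 + 1
 = 13/4

3.25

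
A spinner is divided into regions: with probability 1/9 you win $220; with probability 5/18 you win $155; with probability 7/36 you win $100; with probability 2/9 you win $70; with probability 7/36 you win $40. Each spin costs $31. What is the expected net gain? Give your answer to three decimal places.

79.278

E[payout] = 220·1/9 + 155·5/18 + 100·7/36 + 70·2/9 + 40·7/36
 = 220/9 + 775/18 + 175/9 + 140/9 + 70/9
 = 1985/18
Net = 1985/18 - 31 = 1427/18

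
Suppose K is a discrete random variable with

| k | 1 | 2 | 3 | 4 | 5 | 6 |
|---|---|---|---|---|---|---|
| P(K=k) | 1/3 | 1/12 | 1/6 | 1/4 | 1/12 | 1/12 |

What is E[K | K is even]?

P(K is even) = 1/12 + 1/4 + 1/12 = 5/12.
E[K | K is even] = [2·1/12 + 4·1/4 + 6·1/12] / (5/12)
 = 5/3 / (5/12)
 = 4

4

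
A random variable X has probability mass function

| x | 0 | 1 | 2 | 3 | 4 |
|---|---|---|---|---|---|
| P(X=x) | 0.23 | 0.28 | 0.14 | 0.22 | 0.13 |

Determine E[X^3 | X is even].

P(X is even) = 0.23 + 0.14 + 0.13 = 0.5.
E[X^3 | X is even] = [0·0.23 + 8·0.14 + 64·0.13] / 0.5
 = 9.44 / 0.5
 = 472/25

18.88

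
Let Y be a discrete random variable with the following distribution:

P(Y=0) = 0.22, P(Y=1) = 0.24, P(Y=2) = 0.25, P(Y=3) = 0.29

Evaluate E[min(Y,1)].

E[min(Y,1)] = Σ min(y,1)·P(Y=y)
 = 0·0.22 + 1·0.24 + 1·0.25 + 1·0.29
 = 0 + 0.24 + 0.25 + 0.29
 = 0.78

0.78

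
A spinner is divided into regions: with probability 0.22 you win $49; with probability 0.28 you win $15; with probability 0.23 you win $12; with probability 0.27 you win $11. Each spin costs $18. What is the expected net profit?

E[payout] = 49·0.22 + 15·0.28 + 12·0.23 + 11·0.27
 = 10.78 + 4.2 + 2.76 + 2.97
 = 20.71
Net = 20.71 - 18 = 2.71

2.71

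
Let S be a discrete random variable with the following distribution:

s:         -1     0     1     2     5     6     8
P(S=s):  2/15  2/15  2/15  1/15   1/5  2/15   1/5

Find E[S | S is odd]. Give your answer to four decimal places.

P(S is odd) = 2/15 + 2/15 + 1/5 = 7/15.
E[S | S is odd] = [(-1)·2/15 + 1·2/15 + 5·1/5] / (7/15)
 = 1 / (7/15)
 = 15/7

2.1429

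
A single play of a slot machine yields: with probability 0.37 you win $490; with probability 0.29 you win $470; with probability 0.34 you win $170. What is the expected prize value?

375.4

E[payout] = 490·0.37 + 470·0.29 + 170·0.34
 = 181.3 + 136.3 + 57.8
 = 375.4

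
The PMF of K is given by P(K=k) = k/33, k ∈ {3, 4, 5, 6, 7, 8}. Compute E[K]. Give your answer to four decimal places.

E[K] = Σ k·P(K=k)
 = 3·1/11 + 4·4/33 + 5·5/33 + 6·2/11 + 7·7/33 + 8·8/33
 = 3/11 + 16/33 + 25/33 + 12/11 + 49/33 + 64/33
 = 199/33

6.0303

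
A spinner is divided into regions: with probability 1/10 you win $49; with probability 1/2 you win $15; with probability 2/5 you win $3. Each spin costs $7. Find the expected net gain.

E[payout] = 49·1/10 + 15·1/2 + 3·2/5
 = 49/10 + 15/2 + 6/5
 = 68/5
Net = 68/5 - 7 = 33/5

6.6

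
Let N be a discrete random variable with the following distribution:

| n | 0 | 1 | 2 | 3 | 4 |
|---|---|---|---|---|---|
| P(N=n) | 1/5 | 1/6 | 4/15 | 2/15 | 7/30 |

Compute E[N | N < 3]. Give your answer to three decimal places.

P(N < 3) = 1/5 + 1/6 + 4/15 = 19/30.
E[N | N < 3] = [0·1/5 + 1·1/6 + 2·4/15] / (19/30)
 = 7/10 / (19/30)
 = 21/19

1.105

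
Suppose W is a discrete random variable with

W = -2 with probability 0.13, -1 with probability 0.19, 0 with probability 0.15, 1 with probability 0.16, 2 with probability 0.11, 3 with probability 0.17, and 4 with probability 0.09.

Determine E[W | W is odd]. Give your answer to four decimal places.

P(W is odd) = 0.19 + 0.16 + 0.17 = 0.52.
E[W | W is odd] = [(-1)·0.19 + 1·0.16 + 3·0.17] / 0.52
 = 0.48 / 0.52
 = 12/13

0.9231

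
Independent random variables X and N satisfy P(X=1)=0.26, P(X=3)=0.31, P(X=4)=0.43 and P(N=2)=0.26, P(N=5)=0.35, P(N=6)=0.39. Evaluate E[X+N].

7.52

E[X+N] = Σ_x Σ_n (x+n) · P(X=x)P(N=n)
 = 3·0.0676 + 6·0.091 + 7·0.1014 + 5·0.0806 + 8·0.1085 + 9·0.1209 + 6·0.1118 + 9·0.1505 + 10·0.1677
 = 0.2028 + 0.546 + 0.7098 + 0.403 + 0.868 + 1.0881 + 0.6708 + 1.3545 + 1.677
 = 7.52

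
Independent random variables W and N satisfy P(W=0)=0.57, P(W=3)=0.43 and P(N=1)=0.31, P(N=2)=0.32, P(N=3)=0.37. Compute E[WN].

E[WN] = Σ_w Σ_n wn · P(W=w)P(N=n)
 = 0·0.1767 + 0·0.1824 + 0·0.2109 + 3·0.1333 + 6·0.1376 + 9·0.1591
 = 0 + 0 + 0 + 0.3999 + 0.8256 + 1.4319
 = 2.6574

2.6574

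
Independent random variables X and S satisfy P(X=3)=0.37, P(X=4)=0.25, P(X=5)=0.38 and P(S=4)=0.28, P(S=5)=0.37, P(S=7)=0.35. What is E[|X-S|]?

E[|X-S|] = Σ_x Σ_s |x-s| · P(X=x)P(S=s)
 = 1·0.1036 + 2·0.1369 + 4·0.1295 + 0·0.07 + 1·0.0925 + 3·0.0875 + 1·0.1064 + 0·0.1406 + 2·0.133
 = 0.1036 + 0.2738 + 0.518 + 0 + 0.0925 + 0.2625 + 0.1064 + 0 + 0.266
 = 1.6228

1.6228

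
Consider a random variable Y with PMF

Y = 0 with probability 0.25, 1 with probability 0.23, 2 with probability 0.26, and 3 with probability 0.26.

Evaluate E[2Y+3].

E[2Y+3] = Σ (2y+3)·P(Y=y)
 = 3·0.25 + 5·0.23 + 7·0.26 + 9·0.26
 = 0.75 + 1.15 + 1.82 + 2.34
 = 6.06

6.06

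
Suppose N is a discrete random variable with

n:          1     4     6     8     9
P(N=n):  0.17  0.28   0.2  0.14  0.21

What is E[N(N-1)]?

32.32

E[N(N-1)] = Σ n(n-1)·P(N=n)
 = 0·0.17 + 12·0.28 + 30·0.2 + 56·0.14 + 72·0.21
 = 0 + 3.36 + 6 + 7.84 + 15.12
 = 32.32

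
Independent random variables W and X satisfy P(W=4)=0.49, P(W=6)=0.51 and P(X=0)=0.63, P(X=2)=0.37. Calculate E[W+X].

E[W+X] = Σ_w Σ_x (w+x) · P(W=w)P(X=x)
 = 4·0.3087 + 6·0.1813 + 6·0.3213 + 8·0.1887
 = 1.2348 + 1.0878 + 1.9278 + 1.5096
 = 5.76

5.76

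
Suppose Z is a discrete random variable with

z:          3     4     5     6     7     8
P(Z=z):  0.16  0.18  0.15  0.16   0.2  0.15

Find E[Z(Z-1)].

27.72

E[Z(Z-1)] = Σ z(z-1)·P(Z=z)
 = 6·0.16 + 12·0.18 + 20·0.15 + 30·0.16 + 42·0.2 + 56·0.15
 = 0.96 + 2.16 + 3 + 4.8 + 8.4 + 8.4
 = 27.72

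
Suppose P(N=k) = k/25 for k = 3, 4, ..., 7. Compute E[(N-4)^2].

3.8

E[(N-4)^2] = Σ (n-4)^2·P(N=n)
 = 1·3/25 + 0·4/25 + 1·1/5 + 4·6/25 + 9·7/25
 = 3/25 + 0 + 1/5 + 24/25 + 63/25
 = 19/5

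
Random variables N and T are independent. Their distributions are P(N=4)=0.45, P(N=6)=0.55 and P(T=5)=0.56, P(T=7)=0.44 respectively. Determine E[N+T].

E[N+T] = Σ_n Σ_t (n+t) · P(N=n)P(T=t)
 = 9·0.252 + 11·0.198 + 11·0.308 + 13·0.242
 = 2.268 + 2.178 + 3.388 + 3.146
 = 10.98

10.98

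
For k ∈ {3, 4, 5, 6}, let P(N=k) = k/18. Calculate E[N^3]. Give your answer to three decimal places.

E[N^3] = Σ n^3·P(N=n)
 = 27·1/6 + 64·2/9 + 125·5/18 + 216·1/3
 = 9/2 + 128/9 + 625/18 + 72
 = 1129/9

125.444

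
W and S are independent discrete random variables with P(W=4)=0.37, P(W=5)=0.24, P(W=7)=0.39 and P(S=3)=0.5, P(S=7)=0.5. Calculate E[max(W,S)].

E[max(W,S)] = Σ_w Σ_s max(w,s) · P(W=w)P(S=s)
 = 4·0.185 + 7·0.185 + 5·0.12 + 7·0.12 + 7·0.195 + 7·0.195
 = 0.74 + 1.295 + 0.6 + 0.84 + 1.365 + 1.365
 = 6.205

6.205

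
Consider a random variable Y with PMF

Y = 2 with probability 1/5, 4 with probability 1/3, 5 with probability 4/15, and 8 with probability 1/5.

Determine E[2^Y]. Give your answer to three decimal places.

65.867

E[2^Y] = Σ 2^y·P(Y=y)
 = 4·1/5 + 16·1/3 + 32·4/15 + 256·1/5
 = 4/5 + 16/3 + 128/15 + 256/5
 = 988/15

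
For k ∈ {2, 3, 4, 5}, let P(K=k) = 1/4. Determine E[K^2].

13.5

E[K^2] = Σ k^2·P(K=k)
 = 4·1/4 + 9·1/4 + 16·1/4 + 25·1/4
 = 1 + 9/4 + 4 + 25/4
 = 27/2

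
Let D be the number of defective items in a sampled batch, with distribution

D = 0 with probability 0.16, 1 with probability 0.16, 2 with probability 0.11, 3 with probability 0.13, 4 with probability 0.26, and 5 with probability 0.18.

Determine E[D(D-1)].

E[D(D-1)] = Σ d(d-1)·P(D=d)
 = 0·0.16 + 0·0.16 + 2·0.11 + 6·0.13 + 12·0.26 + 20·0.18
 = 0 + 0 + 0.22 + 0.78 + 3.12 + 3.6
 = 7.72

7.72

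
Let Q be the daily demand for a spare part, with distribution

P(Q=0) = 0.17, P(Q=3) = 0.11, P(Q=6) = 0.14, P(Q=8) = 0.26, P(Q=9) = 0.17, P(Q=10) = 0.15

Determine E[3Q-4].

14.84

E[3Q-4] = Σ (3q-4)·P(Q=q)
 = (-4)·0.17 + 5·0.11 + 14·0.14 + 20·0.26 + 23·0.17 + 26·0.15
 = (-0.68) + 0.55 + 1.96 + 5.2 + 3.91 + 3.9
 = 14.84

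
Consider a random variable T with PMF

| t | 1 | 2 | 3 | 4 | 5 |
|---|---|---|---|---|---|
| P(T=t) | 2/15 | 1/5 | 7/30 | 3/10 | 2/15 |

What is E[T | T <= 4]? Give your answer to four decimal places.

P(T <= 4) = 2/15 + 1/5 + 7/30 + 3/10 = 13/15.
E[T | T <= 4] = [1·2/15 + 2·1/5 + 3·7/30 + 4·3/10] / (13/15)
 = 73/30 / (13/15)
 = 73/26

2.8077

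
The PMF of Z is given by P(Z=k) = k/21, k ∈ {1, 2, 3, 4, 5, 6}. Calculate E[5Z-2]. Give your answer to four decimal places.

19.6667

E[5Z-2] = Σ (5z-2)·P(Z=z)
 = 3·1/21 + 8·2/21 + 13·1/7 + 18·4/21 + 23·5/21 + 28·2/7
 = 1/7 + 16/21 + 13/7 + 24/7 + 115/21 + 8
 = 59/3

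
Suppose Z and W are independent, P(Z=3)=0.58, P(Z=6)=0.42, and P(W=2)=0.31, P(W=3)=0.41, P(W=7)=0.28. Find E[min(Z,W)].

3.0428

E[min(Z,W)] = Σ_z Σ_w min(z,w) · P(Z=z)P(W=w)
 = 2·0.1798 + 3·0.2378 + 3·0.1624 + 2·0.1302 + 3·0.1722 + 6·0.1176
 = 0.3596 + 0.7134 + 0.4872 + 0.2604 + 0.5166 + 0.7056
 = 3.0428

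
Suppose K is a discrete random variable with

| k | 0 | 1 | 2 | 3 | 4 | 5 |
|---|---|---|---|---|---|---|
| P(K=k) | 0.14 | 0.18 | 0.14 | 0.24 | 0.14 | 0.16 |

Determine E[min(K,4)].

E[min(K,4)] = Σ min(k,4)·P(K=k)
 = 0·0.14 + 1·0.18 + 2·0.14 + 3·0.24 + 4·0.14 + 4·0.16
 = 0 + 0.18 + 0.28 + 0.72 + 0.56 + 0.64
 = 2.38

2.38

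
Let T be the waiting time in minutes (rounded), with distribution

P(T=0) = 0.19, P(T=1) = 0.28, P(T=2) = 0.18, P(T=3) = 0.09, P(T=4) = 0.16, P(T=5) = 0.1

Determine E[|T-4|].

E[|T-4|] = Σ |t-4|·P(T=t)
 = 4·0.19 + 3·0.28 + 2·0.18 + 1·0.09 + 0·0.16 + 1·0.1
 = 0.76 + 0.84 + 0.36 + 0.09 + 0 + 0.1
 = 2.15

2.15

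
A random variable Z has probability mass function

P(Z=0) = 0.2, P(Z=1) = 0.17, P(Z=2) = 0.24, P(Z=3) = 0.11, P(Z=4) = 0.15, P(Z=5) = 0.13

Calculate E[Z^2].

E[Z^2] = Σ z^2·P(Z=z)
 = 0·0.2 + 1·0.17 + 4·0.24 + 9·0.11 + 16·0.15 + 25·0.13
 = 0 + 0.17 + 0.96 + 0.99 + 2.4 + 3.25
 = 7.77

7.77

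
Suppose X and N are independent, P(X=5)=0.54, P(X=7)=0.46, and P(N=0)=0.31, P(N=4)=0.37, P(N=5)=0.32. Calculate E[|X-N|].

E[|X-N|] = Σ_x Σ_n |x-n| · P(X=x)P(N=n)
 = 5·0.1674 + 1·0.1998 + 0·0.1728 + 7·0.1426 + 3·0.1702 + 2·0.1472
 = 0.837 + 0.1998 + 0 + 0.9982 + 0.5106 + 0.2944
 = 2.84

2.84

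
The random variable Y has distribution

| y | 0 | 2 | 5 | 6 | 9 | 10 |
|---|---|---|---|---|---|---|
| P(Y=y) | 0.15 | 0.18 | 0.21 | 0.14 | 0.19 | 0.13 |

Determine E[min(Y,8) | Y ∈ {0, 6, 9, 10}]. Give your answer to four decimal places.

5.5738

P(Y ∈ {0, 6, 9, 10}) = 0.15 + 0.14 + 0.19 + 0.13 = 0.61.
E[min(Y,8) | Y ∈ {0, 6, 9, 10}] = [0·0.15 + 6·0.14 + 8·0.19 + 8·0.13] / 0.61
 = 3.4 / 0.61
 = 340/61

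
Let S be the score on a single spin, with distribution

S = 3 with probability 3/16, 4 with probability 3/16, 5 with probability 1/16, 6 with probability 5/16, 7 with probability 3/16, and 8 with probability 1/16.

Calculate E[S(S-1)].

25.375

E[S(S-1)] = Σ s(s-1)·P(S=s)
 = 6·3/16 + 12·3/16 + 20·1/16 + 30·5/16 + 42·3/16 + 56·1/16
 = 9/8 + 9/4 + 5/4 + 75/8 + 63/8 + 7/2
 = 203/8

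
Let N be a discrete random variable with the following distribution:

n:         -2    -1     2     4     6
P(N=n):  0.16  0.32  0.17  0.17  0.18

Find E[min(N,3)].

E[min(N,3)] = Σ min(n,3)·P(N=n)
 = (-2)·0.16 + (-1)·0.32 + 2·0.17 + 3·0.17 + 3·0.18
 = (-0.32) + (-0.32) + 0.34 + 0.51 + 0.54
 = 0.75

0.75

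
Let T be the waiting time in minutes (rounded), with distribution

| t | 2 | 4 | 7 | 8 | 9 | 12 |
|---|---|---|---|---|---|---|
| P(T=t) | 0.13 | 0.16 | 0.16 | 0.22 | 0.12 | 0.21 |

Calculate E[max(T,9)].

9.63

E[max(T,9)] = Σ max(t,9)·P(T=t)
 = 9·0.13 + 9·0.16 + 9·0.16 + 9·0.22 + 9·0.12 + 12·0.21
 = 1.17 + 1.44 + 1.44 + 1.98 + 1.08 + 2.52
 = 9.63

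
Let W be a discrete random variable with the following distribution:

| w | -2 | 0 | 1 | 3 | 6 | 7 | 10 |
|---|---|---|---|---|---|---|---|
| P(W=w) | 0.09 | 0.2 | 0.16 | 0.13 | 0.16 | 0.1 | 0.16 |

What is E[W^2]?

28.35

E[W^2] = Σ w^2·P(W=w)
 = 4·0.09 + 0·0.2 + 1·0.16 + 9·0.13 + 36·0.16 + 49·0.1 + 100·0.16
 = 0.36 + 0 + 0.16 + 1.17 + 5.76 + 4.9 + 16
 = 28.35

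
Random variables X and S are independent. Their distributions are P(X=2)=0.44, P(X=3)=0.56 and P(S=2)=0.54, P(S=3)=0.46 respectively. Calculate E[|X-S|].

0.5048

E[|X-S|] = Σ_x Σ_s |x-s| · P(X=x)P(S=s)
 = 0·0.2376 + 1·0.2024 + 1·0.3024 + 0·0.2576
 = 0 + 0.2024 + 0.3024 + 0
 = 0.5048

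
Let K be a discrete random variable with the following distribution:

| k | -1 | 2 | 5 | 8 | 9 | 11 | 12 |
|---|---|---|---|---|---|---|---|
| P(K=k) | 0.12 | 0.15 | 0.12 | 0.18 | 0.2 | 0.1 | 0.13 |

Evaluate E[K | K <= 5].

2

P(K <= 5) = 0.12 + 0.15 + 0.12 = 0.39.
E[K | K <= 5] = [(-1)·0.12 + 2·0.15 + 5·0.12] / 0.39
 = 0.78 / 0.39
 = 2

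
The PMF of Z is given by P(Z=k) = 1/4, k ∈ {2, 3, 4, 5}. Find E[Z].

3.5

E[Z] = Σ z·P(Z=z)
 = 2·1/4 + 3·1/4 + 4·1/4 + 5·1/4
 = 1/2 + 3/4 + 1 + 5/4
 = 7/2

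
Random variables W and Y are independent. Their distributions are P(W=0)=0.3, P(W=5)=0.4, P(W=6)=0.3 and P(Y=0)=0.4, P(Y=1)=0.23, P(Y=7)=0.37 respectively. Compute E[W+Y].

6.62

E[W+Y] = Σ_w Σ_y (w+y) · P(W=w)P(Y=y)
 = 0·0.12 + 1·0.069 + 7·0.111 + 5·0.16 + 6·0.092 + 12·0.148 + 6·0.12 + 7·0.069 + 13·0.111
 = 0 + 0.069 + 0.777 + 0.8 + 0.552 + 1.776 + 0.72 + 0.483 + 1.443
 = 6.62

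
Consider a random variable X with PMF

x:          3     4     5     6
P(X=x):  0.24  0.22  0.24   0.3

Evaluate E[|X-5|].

E[|X-5|] = Σ |x-5|·P(X=x)
 = 2·0.24 + 1·0.22 + 0·0.24 + 1·0.3
 = 0.48 + 0.22 + 0 + 0.3
 = 1

1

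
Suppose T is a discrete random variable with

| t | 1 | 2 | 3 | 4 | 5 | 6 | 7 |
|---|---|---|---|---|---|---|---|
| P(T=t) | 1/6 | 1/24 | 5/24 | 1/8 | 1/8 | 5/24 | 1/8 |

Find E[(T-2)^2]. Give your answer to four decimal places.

E[(T-2)^2] = Σ (t-2)^2·P(T=t)
 = 1·1/6 + 0·1/24 + 1·5/24 + 4·1/8 + 9·1/8 + 16·5/24 + 25·1/8
 = 1/6 + 0 + 5/24 + 1/2 + 9/8 + 10/3 + 25/8
 = 203/24

8.4583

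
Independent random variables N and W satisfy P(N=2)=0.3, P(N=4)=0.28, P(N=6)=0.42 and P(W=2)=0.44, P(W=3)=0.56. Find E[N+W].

E[N+W] = Σ_n Σ_w (n+w) · P(N=n)P(W=w)
 = 4·0.132 + 5·0.168 + 6·0.1232 + 7·0.1568 + 8·0.1848 + 9·0.2352
 = 0.528 + 0.84 + 0.7392 + 1.0976 + 1.4784 + 2.1168
 = 6.8

6.8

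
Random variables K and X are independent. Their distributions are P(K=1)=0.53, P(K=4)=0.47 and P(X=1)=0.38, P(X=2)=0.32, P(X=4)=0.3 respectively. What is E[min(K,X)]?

1.5734

E[min(K,X)] = Σ_k Σ_x min(k,x) · P(K=k)P(X=x)
 = 1·0.2014 + 1·0.1696 + 1·0.159 + 1·0.1786 + 2·0.1504 + 4·0.141
 = 0.2014 + 0.1696 + 0.159 + 0.1786 + 0.3008 + 0.564
 = 1.5734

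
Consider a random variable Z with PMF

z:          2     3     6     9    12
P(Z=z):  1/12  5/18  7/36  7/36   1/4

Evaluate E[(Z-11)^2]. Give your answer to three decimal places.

30.417

E[(Z-11)^2] = Σ (z-11)^2·P(Z=z)
 = 81·1/12 + 64·5/18 + 25·7/36 + 4·7/36 + 1·1/4
 = 27/4 + 160/9 + 175/36 + 7/9 + 1/4
 = 365/12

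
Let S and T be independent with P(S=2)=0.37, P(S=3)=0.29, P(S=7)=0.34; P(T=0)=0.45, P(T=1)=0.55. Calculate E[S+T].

E[S+T] = Σ_s Σ_t (s+t) · P(S=s)P(T=t)
 = 2·0.1665 + 3·0.2035 + 3·0.1305 + 4·0.1595 + 7·0.153 + 8·0.187
 = 0.333 + 0.6105 + 0.3915 + 0.638 + 1.071 + 1.496
 = 4.54

4.54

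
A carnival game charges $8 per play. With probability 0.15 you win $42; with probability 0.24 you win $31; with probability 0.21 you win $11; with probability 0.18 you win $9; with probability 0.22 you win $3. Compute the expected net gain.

E[payout] = 42·0.15 + 31·0.24 + 11·0.21 + 9·0.18 + 3·0.22
 = 6.3 + 7.44 + 2.31 + 1.62 + 0.66
 = 18.33
Net = 18.33 - 8 = 10.33

10.33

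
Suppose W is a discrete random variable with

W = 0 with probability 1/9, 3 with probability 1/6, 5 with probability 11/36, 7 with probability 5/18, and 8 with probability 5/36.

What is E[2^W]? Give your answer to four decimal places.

82.3333

E[2^W] = Σ 2^w·P(W=w)
 = 1·1/9 + 8·1/6 + 32·11/36 + 128·5/18 + 256·5/36
 = 1/9 + 4/3 + 88/9 + 320/9 + 320/9
 = 247/3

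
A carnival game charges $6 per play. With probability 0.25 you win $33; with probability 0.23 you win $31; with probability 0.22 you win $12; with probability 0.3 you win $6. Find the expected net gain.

E[payout] = 33·0.25 + 31·0.23 + 12·0.22 + 6·0.3
 = 8.25 + 7.13 + 2.64 + 1.8
 = 19.82
Net = 19.82 - 6 = 13.82

13.82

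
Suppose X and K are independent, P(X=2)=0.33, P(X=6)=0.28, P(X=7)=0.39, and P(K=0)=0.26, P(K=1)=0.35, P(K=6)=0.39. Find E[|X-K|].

E[|X-K|] = Σ_x Σ_k |x-k| · P(X=x)P(K=k)
 = 2·0.0858 + 1·0.1155 + 4·0.1287 + 6·0.0728 + 5·0.098 + 0·0.1092 + 7·0.1014 + 6·0.1365 + 1·0.1521
 = 0.1716 + 0.1155 + 0.5148 + 0.4368 + 0.49 + 0 + 0.7098 + 0.819 + 0.1521
 = 3.4096

3.4096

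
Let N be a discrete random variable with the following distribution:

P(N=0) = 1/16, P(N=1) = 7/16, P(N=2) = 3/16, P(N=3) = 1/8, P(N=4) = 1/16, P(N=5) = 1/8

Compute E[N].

E[N] = Σ n·P(N=n)
 = 0·1/16 + 1·7/16 + 2·3/16 + 3·1/8 + 4·1/16 + 5·1/8
 = 0 + 7/16 + 3/8 + 3/8 + 1/4 + 5/8
 = 33/16

2.0625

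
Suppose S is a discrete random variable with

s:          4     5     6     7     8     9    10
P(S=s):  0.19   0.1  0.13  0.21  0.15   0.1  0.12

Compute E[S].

E[S] = Σ s·P(S=s)
 = 4·0.19 + 5·0.1 + 6·0.13 + 7·0.21 + 8·0.15 + 9·0.1 + 10·0.12
 = 0.76 + 0.5 + 0.78 + 1.47 + 1.2 + 0.9 + 1.2
 = 6.81

6.81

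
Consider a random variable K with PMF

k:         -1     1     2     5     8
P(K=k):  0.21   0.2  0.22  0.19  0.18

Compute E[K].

E[K] = Σ k·P(K=k)
 = (-1)·0.21 + 1·0.2 + 2·0.22 + 5·0.19 + 8·0.18
 = (-0.21) + 0.2 + 0.44 + 0.95 + 1.44
 = 2.82

2.82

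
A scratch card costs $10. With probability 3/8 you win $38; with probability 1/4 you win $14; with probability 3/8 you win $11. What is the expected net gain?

11.875

E[payout] = 38·3/8 + 14·1/4 + 11·3/8
 = 57/4 + 7/2 + 33/8
 = 175/8
Net = 175/8 - 10 = 95/8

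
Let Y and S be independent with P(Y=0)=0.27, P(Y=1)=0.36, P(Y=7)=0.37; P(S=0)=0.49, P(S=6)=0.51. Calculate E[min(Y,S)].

E[min(Y,S)] = Σ_y Σ_s min(y,s) · P(Y=y)P(S=s)
 = 0·0.1323 + 0·0.1377 + 0·0.1764 + 1·0.1836 + 0·0.1813 + 6·0.1887
 = 0 + 0 + 0 + 0.1836 + 0 + 1.1322
 = 1.3158

1.3158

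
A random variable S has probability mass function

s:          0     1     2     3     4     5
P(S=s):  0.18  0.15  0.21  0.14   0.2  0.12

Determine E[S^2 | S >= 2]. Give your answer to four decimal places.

P(S >= 2) = 0.21 + 0.14 + 0.2 + 0.12 = 0.67.
E[S^2 | S >= 2] = [4·0.21 + 9·0.14 + 16·0.2 + 25·0.12] / 0.67
 = 8.3 / 0.67
 = 830/67

12.3881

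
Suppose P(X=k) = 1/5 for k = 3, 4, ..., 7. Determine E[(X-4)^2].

3

E[(X-4)^2] = Σ (x-4)^2·P(X=x)
 = 1·1/5 + 0·1/5 + 1·1/5 + 4·1/5 + 9·1/5
 = 1/5 + 0 + 1/5 + 4/5 + 9/5
 = 3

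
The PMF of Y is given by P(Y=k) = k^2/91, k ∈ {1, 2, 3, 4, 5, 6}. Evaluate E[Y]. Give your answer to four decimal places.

E[Y] = Σ y·P(Y=y)
 = 1·1/91 + 2·4/91 + 3·9/91 + 4·16/91 + 5·25/91 + 6·36/91
 = 1/91 + 8/91 + 27/91 + 64/91 + 125/91 + 216/91
 = 63/13

4.8462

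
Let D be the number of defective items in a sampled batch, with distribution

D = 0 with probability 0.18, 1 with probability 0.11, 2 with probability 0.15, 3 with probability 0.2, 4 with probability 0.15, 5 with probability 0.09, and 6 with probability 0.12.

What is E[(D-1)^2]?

6.92

E[(D-1)^2] = Σ (d-1)^2·P(D=d)
 = 1·0.18 + 0·0.11 + 1·0.15 + 4·0.2 + 9·0.15 + 16·0.09 + 25·0.12
 = 0.18 + 0 + 0.15 + 0.8 + 1.35 + 1.44 + 3
 = 6.92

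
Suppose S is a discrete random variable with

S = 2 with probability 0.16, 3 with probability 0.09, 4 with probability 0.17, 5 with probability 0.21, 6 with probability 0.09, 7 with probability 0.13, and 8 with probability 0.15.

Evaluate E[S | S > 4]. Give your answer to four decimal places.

P(S > 4) = 0.21 + 0.09 + 0.13 + 0.15 = 0.58.
E[S | S > 4] = [5·0.21 + 6·0.09 + 7·0.13 + 8·0.15] / 0.58
 = 3.7 / 0.58
 = 185/29

6.3793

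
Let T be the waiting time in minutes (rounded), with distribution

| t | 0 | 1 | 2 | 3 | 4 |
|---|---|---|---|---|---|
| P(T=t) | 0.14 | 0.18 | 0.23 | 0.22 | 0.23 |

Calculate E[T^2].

6.76

E[T^2] = Σ t^2·P(T=t)
 = 0·0.14 + 1·0.18 + 4·0.23 + 9·0.22 + 16·0.23
 = 0 + 0.18 + 0.92 + 1.98 + 3.68
 = 6.76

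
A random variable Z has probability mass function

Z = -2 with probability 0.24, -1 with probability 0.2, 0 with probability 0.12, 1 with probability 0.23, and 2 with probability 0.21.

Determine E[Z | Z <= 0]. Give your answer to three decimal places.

P(Z <= 0) = 0.24 + 0.2 + 0.12 = 0.56.
E[Z | Z <= 0] = [(-2)·0.24 + (-1)·0.2 + 0·0.12] / 0.56
 = -0.68 / 0.56
 = -17/14

-1.214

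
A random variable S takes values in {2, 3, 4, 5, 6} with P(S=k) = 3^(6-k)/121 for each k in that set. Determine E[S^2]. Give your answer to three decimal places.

E[S^2] = Σ s^2·P(S=s)
 = 4·81/121 + 9·27/121 + 16·9/121 + 25·3/121 + 36·1/121
 = 324/121 + 243/121 + 144/121 + 75/121 + 36/121
 = 822/121

6.793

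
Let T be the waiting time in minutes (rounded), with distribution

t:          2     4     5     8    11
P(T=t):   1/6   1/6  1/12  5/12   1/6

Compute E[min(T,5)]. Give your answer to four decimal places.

4.3333

E[min(T,5)] = Σ min(t,5)·P(T=t)
 = 2·1/6 + 4·1/6 + 5·1/12 + 5·5/12 + 5·1/6
 = 1/3 + 2/3 + 5/12 + 25/12 + 5/6
 = 13/3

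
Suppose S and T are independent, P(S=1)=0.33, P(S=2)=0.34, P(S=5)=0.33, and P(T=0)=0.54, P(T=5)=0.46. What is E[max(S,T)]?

E[max(S,T)] = Σ_s Σ_t max(s,t) · P(S=s)P(T=t)
 = 1·0.1782 + 5·0.1518 + 2·0.1836 + 5·0.1564 + 5·0.1782 + 5·0.1518
 = 0.1782 + 0.759 + 0.3672 + 0.782 + 0.891 + 0.759
 = 3.7364

3.7364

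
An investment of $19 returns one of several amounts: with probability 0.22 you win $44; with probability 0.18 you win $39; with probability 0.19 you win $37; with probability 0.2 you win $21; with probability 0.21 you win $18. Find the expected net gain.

E[payout] = 44·0.22 + 39·0.18 + 37·0.19 + 21·0.2 + 18·0.21
 = 9.68 + 7.02 + 7.03 + 4.2 + 3.78
 = 31.71
Net = 31.71 - 19 = 12.71

12.71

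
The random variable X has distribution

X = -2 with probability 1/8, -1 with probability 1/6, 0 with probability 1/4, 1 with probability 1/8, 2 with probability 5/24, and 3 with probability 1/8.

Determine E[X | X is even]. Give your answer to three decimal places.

P(X is even) = 1/8 + 1/4 + 5/24 = 7/12.
E[X | X is even] = [(-2)·1/8 + 0·1/4 + 2·5/24] / (7/12)
 = 1/6 / (7/12)
 = 2/7

0.286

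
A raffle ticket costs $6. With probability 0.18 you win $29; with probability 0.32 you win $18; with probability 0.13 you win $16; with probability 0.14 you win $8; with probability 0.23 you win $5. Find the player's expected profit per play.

9.33

E[payout] = 29·0.18 + 18·0.32 + 16·0.13 + 8·0.14 + 5·0.23
 = 5.22 + 5.76 + 2.08 + 1.12 + 1.15
 = 15.33
Net = 15.33 - 6 = 9.33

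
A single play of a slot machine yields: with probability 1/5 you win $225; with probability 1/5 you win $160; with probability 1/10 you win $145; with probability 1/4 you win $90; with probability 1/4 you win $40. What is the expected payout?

124

E[payout] = 225·1/5 + 160·1/5 + 145·1/10 + 90·1/4 + 40·1/4
 = 45 + 32 + 29/2 + 45/2 + 10
 = 124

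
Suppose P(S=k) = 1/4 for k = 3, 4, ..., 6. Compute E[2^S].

E[2^S] = Σ 2^s·P(S=s)
 = 8·1/4 + 16·1/4 + 32·1/4 + 64·1/4
 = 2 + 4 + 8 + 16
 = 30

30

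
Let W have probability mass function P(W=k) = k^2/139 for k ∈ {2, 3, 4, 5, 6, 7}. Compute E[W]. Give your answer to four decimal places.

E[W] = Σ w·P(W=w)
 = 2·4/139 + 3·9/139 + 4·16/139 + 5·25/139 + 6·36/139 + 7·49/139
 = 8/139 + 27/139 + 64/139 + 125/139 + 216/139 + 343/139
 = 783/139

5.6331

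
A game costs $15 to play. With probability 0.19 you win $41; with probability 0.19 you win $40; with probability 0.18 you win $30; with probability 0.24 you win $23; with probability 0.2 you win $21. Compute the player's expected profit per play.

E[payout] = 41·0.19 + 40·0.19 + 30·0.18 + 23·0.24 + 21·0.2
 = 7.79 + 7.6 + 5.4 + 5.52 + 4.2
 = 30.51
Net = 30.51 - 15 = 15.51

15.51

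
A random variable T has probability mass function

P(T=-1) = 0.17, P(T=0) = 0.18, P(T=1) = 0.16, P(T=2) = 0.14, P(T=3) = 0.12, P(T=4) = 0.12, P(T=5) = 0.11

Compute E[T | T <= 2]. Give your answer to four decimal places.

0.4154

P(T <= 2) = 0.17 + 0.18 + 0.16 + 0.14 = 0.65.
E[T | T <= 2] = [(-1)·0.17 + 0·0.18 + 1·0.16 + 2·0.14] / 0.65
 = 0.27 / 0.65
 = 27/65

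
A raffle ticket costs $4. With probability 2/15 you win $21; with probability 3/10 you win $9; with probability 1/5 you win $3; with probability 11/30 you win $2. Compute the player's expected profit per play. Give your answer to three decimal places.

E[payout] = 21·2/15 + 9·3/10 + 3·1/5 + 2·11/30
 = 14/5 + 27/10 + 3/5 + 11/15
 = 41/6
Net = 41/6 - 4 = 17/6

2.833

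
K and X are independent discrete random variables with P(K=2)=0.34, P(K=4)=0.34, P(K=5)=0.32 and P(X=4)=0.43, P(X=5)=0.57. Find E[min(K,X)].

E[min(K,X)] = Σ_k Σ_x min(k,x) · P(K=k)P(X=x)
 = 2·0.1462 + 2·0.1938 + 4·0.1462 + 4·0.1938 + 4·0.1376 + 5·0.1824
 = 0.2924 + 0.3876 + 0.5848 + 0.7752 + 0.5504 + 0.912
 = 3.5024

3.5024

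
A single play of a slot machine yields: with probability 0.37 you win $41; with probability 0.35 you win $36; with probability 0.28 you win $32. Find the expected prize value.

36.73

E[payout] = 41·0.37 + 36·0.35 + 32·0.28
 = 15.17 + 12.6 + 8.96
 = 36.73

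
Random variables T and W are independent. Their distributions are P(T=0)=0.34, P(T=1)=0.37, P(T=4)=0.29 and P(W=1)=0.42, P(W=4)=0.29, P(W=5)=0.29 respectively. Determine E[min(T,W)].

E[min(T,W)] = Σ_t Σ_w min(t,w) · P(T=t)P(W=w)
 = 0·0.1428 + 0·0.0986 + 0·0.0986 + 1·0.1554 + 1·0.1073 + 1·0.1073 + 1·0.1218 + 4·0.0841 + 4·0.0841
 = 0 + 0 + 0 + 0.1554 + 0.1073 + 0.1073 + 0.1218 + 0.3364 + 0.3364
 = 1.1646

1.1646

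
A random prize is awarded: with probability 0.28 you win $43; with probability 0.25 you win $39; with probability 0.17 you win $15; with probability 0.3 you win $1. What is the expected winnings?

E[payout] = 43·0.28 + 39·0.25 + 15·0.17 + 1·0.3
 = 12.04 + 9.75 + 2.55 + 0.3
 = 24.64

24.64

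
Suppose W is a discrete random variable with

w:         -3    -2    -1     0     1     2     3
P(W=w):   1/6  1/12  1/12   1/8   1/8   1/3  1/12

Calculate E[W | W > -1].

1.5625

P(W > -1) = 1/8 + 1/8 + 1/3 + 1/12 = 2/3.
E[W | W > -1] = [0·1/8 + 1·1/8 + 2·1/3 + 3·1/12] / (2/3)
 = 25/24 / (2/3)
 = 25/16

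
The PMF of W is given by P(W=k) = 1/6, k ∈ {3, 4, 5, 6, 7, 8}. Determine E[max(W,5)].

6

E[max(W,5)] = Σ max(w,5)·P(W=w)
 = 5·1/6 + 5·1/6 + 5·1/6 + 6·1/6 + 7·1/6 + 8·1/6
 = 5/6 + 5/6 + 5/6 + 1 + 7/6 + 4/3
 = 6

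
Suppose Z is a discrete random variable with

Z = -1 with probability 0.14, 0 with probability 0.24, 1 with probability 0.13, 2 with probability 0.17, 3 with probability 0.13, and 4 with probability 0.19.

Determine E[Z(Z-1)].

E[Z(Z-1)] = Σ z(z-1)·P(Z=z)
 = 2·0.14 + 0·0.24 + 0·0.13 + 2·0.17 + 6·0.13 + 12·0.19
 = 0.28 + 0 + 0 + 0.34 + 0.78 + 2.28
 = 3.68

3.68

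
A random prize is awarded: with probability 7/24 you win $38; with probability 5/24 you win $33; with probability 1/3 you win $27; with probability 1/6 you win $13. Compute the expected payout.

29.125

E[payout] = 38·7/24 + 33·5/24 + 27·1/3 + 13·1/6
 = 133/12 + 55/8 + 9 + 13/6
 = 233/8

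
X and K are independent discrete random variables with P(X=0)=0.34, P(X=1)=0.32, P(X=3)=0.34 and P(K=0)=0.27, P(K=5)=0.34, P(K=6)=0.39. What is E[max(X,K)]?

E[max(X,K)] = Σ_x Σ_k max(x,k) · P(X=x)P(K=k)
 = 0·0.0918 + 5·0.1156 + 6·0.1326 + 1·0.0864 + 5·0.1088 + 6·0.1248 + 3·0.0918 + 5·0.1156 + 6·0.1326
 = 0 + 0.578 + 0.7956 + 0.0864 + 0.544 + 0.7488 + 0.2754 + 0.578 + 0.7956
 = 4.4018

4.4018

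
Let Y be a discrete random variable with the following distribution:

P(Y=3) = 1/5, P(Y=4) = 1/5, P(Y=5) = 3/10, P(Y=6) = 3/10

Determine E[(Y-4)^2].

1.7

E[(Y-4)^2] = Σ (y-4)^2·P(Y=y)
 = 1·1/5 + 0·1/5 + 1·3/10 + 4·3/10
 = 1/5 + 0 + 3/10 + 6/5
 = 17/10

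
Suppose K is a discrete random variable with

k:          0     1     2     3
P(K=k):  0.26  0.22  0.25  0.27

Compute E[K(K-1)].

2.12

E[K(K-1)] = Σ k(k-1)·P(K=k)
 = 0·0.26 + 0·0.22 + 2·0.25 + 6·0.27
 = 0 + 0 + 0.5 + 1.62
 = 2.12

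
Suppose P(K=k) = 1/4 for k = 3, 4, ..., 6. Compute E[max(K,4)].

4.75

E[max(K,4)] = Σ max(k,4)·P(K=k)
 = 4·1/4 + 4·1/4 + 5·1/4 + 6·1/4
 = 1 + 1 + 5/4 + 3/2
 = 19/4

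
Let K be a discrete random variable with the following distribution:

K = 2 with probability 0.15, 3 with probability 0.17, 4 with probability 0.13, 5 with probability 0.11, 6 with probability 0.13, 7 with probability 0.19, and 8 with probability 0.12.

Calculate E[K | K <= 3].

P(K <= 3) = 0.15 + 0.17 = 0.32.
E[K | K <= 3] = [2·0.15 + 3·0.17] / 0.32
 = 0.81 / 0.32
 = 81/32

2.53125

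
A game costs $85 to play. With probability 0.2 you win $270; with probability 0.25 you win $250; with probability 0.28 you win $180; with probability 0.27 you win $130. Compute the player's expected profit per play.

117

E[payout] = 270·0.2 + 250·0.25 + 180·0.28 + 130·0.27
 = 54 + 62.5 + 50.4 + 35.1
 = 202
Net = 202 - 85 = 117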